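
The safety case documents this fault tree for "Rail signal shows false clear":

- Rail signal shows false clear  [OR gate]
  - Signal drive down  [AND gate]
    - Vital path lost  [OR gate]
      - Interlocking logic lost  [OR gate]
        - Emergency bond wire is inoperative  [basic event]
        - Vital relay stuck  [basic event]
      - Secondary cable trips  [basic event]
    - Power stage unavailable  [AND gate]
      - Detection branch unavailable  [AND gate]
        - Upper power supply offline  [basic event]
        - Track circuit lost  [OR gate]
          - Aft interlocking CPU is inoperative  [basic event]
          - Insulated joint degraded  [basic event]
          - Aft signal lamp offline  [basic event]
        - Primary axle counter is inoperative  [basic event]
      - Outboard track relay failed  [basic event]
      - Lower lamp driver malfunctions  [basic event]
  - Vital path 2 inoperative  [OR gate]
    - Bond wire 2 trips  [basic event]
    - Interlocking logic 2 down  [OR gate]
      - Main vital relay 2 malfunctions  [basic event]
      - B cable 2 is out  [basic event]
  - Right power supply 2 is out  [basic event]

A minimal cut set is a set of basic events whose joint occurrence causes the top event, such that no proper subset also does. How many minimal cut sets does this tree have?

Interlocking logic lost [OR]: union of children's cut sets → 2 cut set(s).
Vital path lost [OR]: union of children's cut sets → 3 cut set(s).
Track circuit lost [OR]: union of children's cut sets → 3 cut set(s).
Detection branch unavailable [AND]: one cut set from each child combined → 1 × 3 × 1 = 3 cut set(s).
Power stage unavailable [AND]: one cut set from each child combined → 3 × 1 × 1 = 3 cut set(s).
Signal drive down [AND]: one cut set from each child combined → 3 × 3 = 9 cut set(s).
Interlocking logic 2 down [OR]: union of children's cut sets → 2 cut set(s).
Vital path 2 inoperative [OR]: union of children's cut sets → 3 cut set(s).
Rail signal shows false clear [OR]: union of children's cut sets → 13 cut set(s).

13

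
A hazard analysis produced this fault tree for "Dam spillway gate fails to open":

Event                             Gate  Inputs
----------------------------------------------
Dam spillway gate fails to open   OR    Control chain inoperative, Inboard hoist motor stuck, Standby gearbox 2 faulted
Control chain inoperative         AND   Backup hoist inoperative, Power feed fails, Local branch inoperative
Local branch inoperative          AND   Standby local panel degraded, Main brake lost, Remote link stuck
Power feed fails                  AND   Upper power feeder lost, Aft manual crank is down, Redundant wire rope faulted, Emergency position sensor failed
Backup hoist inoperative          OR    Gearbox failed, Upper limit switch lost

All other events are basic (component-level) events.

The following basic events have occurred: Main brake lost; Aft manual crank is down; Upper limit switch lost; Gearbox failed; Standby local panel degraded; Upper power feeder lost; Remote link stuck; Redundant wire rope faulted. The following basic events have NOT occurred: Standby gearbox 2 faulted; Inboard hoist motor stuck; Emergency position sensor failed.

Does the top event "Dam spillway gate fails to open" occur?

No

Backup hoist inoperative [OR]: Gearbox failed=occurs, Upper limit switch lost=occurs → at least one input occurs → occurs.
Power feed fails [AND]: Upper power feeder lost=occurs, Aft manual crank is down=occurs, Redundant wire rope faulted=occurs, Emergency position sensor failed=not → not all inputs occur → does not occur.
Local branch inoperative [AND]: Standby local panel degraded=occurs, Main brake lost=occurs, Remote link stuck=occurs → all inputs occur → occurs.
Control chain inoperative [AND]: Backup hoist inoperative=occurs, Power feed fails=not, Local branch inoperative=occurs → not all inputs occur → does not occur.
Dam spillway gate fails to open [OR]: Control chain inoperative=not, Inboard hoist motor stuck=not, Standby gearbox 2 faulted=not → no input occurs → does not occur.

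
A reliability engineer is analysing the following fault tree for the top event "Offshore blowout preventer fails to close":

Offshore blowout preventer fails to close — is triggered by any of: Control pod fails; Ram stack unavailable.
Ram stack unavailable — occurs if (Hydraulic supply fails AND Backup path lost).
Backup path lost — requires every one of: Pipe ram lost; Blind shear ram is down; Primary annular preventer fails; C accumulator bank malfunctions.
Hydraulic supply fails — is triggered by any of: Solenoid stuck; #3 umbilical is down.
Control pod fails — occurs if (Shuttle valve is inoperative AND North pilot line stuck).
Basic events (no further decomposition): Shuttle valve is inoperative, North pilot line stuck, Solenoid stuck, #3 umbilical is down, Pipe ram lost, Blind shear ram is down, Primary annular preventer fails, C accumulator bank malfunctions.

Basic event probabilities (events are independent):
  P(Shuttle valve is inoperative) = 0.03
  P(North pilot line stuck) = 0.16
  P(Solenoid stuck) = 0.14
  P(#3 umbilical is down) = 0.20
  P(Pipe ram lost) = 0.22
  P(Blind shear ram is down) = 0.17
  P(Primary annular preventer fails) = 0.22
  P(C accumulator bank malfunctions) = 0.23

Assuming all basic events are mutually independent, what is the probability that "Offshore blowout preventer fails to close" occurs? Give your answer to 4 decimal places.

0.0054

P(Control pod fails) [AND] = 0.03 × 0.16 = 0.004800
P(Hydraulic supply fails) [OR] = 1 − (1−0.14) × (1−0.20) = 0.312000
P(Backup path lost) [AND] = 0.22 × 0.17 × 0.22 × 0.23 = 0.001892
P(Ram stack unavailable) [AND] = 0.312000 × 0.001892 = 0.000590
P(Offshore blowout preventer fails to close) [OR] = 1 − (1−0.004800) × (1−0.000590) = 0.005387
Rounded to 4 decimal places: P(Offshore blowout preventer fails to close) ≈ 0.0054.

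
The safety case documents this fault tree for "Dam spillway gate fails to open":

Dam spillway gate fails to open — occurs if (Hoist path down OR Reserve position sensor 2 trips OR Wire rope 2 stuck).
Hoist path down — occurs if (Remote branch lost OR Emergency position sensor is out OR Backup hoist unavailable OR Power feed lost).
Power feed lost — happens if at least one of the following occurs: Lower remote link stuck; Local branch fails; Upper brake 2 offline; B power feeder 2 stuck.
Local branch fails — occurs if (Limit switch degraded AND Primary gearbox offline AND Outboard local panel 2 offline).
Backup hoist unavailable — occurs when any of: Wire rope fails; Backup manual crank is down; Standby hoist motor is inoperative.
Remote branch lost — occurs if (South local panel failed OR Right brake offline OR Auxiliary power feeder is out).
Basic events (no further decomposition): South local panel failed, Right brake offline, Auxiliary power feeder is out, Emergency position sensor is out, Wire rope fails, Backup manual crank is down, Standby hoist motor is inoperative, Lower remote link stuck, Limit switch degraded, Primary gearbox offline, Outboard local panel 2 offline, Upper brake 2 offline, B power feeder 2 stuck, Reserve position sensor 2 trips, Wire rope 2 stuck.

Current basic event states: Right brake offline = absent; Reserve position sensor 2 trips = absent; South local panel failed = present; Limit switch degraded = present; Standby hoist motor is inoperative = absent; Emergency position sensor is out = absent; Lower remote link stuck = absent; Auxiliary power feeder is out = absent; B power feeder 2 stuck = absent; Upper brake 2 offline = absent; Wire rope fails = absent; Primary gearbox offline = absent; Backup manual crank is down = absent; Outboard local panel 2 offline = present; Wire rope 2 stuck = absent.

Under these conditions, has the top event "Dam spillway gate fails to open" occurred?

Yes

Remote branch lost [OR]: South local panel failed=occurs, Right brake offline=not, Auxiliary power feeder is out=not → at least one input occurs → occurs.
Backup hoist unavailable [OR]: Wire rope fails=not, Backup manual crank is down=not, Standby hoist motor is inoperative=not → no input occurs → does not occur.
Local branch fails [AND]: Limit switch degraded=occurs, Primary gearbox offline=not, Outboard local panel 2 offline=occurs → not all inputs occur → does not occur.
Power feed lost [OR]: Lower remote link stuck=not, Local branch fails=not, Upper brake 2 offline=not, B power feeder 2 stuck=not → no input occurs → does not occur.
Hoist path down [OR]: Remote branch lost=occurs, Emergency position sensor is out=not, Backup hoist unavailable=not, Power feed lost=not → at least one input occurs → occurs.
Dam spillway gate fails to open [OR]: Hoist path down=occurs, Reserve position sensor 2 trips=not, Wire rope 2 stuck=not → at least one input occurs → occurs.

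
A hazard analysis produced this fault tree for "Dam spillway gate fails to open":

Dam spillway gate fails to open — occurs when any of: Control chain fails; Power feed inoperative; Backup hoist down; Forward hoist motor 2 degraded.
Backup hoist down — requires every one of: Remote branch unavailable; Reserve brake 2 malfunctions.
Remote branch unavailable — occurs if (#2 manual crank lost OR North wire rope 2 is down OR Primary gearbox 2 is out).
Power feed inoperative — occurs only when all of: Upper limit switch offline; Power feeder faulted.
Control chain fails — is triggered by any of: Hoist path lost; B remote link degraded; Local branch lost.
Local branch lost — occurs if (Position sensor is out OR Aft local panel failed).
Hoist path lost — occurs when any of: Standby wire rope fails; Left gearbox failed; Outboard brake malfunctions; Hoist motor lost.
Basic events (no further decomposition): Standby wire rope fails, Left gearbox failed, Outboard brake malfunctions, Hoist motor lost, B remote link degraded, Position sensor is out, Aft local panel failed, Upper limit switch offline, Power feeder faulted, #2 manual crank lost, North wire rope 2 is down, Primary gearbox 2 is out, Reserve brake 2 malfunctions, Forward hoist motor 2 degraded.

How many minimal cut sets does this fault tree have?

12

Hoist path lost [OR]: union of children's cut sets → 4 cut set(s).
Local branch lost [OR]: union of children's cut sets → 2 cut set(s).
Control chain fails [OR]: union of children's cut sets → 7 cut set(s).
Power feed inoperative [AND]: one cut set from each child combined → 1 × 1 = 1 cut set(s).
Remote branch unavailable [OR]: union of children's cut sets → 3 cut set(s).
Backup hoist down [AND]: one cut set from each child combined → 3 × 1 = 3 cut set(s).
Dam spillway gate fails to open [OR]: union of children's cut sets → 12 cut set(s).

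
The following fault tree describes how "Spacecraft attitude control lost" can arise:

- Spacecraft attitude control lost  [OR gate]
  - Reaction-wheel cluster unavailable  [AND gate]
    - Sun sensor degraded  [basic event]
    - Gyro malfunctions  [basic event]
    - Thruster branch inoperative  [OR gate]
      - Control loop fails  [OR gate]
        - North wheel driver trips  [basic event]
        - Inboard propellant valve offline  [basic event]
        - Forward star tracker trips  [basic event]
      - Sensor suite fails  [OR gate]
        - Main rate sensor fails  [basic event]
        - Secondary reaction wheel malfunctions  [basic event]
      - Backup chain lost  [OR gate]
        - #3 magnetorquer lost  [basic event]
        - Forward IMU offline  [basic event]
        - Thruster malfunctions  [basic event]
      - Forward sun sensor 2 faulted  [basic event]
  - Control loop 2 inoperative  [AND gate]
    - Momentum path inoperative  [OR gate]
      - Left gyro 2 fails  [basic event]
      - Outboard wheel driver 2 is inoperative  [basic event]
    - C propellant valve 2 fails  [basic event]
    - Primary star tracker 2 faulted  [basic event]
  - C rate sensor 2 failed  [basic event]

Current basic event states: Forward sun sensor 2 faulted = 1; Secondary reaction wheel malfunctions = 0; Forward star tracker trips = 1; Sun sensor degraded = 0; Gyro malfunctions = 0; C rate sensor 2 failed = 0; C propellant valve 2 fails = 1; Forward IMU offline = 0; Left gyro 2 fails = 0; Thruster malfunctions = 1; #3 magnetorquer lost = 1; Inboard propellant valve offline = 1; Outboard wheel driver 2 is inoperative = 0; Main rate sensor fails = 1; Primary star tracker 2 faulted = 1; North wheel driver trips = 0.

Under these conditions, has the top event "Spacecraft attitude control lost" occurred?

Control loop fails [OR]: North wheel driver trips=not, Inboard propellant valve offline=occurs, Forward star tracker trips=occurs → at least one input occurs → occurs.
Sensor suite fails [OR]: Main rate sensor fails=occurs, Secondary reaction wheel malfunctions=not → at least one input occurs → occurs.
Backup chain lost [OR]: #3 magnetorquer lost=occurs, Forward IMU offline=not, Thruster malfunctions=occurs → at least one input occurs → occurs.
Thruster branch inoperative [OR]: Control loop fails=occurs, Sensor suite fails=occurs, Backup chain lost=occurs, Forward sun sensor 2 faulted=occurs → at least one input occurs → occurs.
Reaction-wheel cluster unavailable [AND]: Sun sensor degraded=not, Gyro malfunctions=not, Thruster branch inoperative=occurs → not all inputs occur → does not occur.
Momentum path inoperative [OR]: Left gyro 2 fails=not, Outboard wheel driver 2 is inoperative=not → no input occurs → does not occur.
Control loop 2 inoperative [AND]: Momentum path inoperative=not, C propellant valve 2 fails=occurs, Primary star tracker 2 faulted=occurs → not all inputs occur → does not occur.
Spacecraft attitude control lost [OR]: Reaction-wheel cluster unavailable=not, Control loop 2 inoperative=not, C rate sensor 2 failed=not → no input occurs → does not occur.

No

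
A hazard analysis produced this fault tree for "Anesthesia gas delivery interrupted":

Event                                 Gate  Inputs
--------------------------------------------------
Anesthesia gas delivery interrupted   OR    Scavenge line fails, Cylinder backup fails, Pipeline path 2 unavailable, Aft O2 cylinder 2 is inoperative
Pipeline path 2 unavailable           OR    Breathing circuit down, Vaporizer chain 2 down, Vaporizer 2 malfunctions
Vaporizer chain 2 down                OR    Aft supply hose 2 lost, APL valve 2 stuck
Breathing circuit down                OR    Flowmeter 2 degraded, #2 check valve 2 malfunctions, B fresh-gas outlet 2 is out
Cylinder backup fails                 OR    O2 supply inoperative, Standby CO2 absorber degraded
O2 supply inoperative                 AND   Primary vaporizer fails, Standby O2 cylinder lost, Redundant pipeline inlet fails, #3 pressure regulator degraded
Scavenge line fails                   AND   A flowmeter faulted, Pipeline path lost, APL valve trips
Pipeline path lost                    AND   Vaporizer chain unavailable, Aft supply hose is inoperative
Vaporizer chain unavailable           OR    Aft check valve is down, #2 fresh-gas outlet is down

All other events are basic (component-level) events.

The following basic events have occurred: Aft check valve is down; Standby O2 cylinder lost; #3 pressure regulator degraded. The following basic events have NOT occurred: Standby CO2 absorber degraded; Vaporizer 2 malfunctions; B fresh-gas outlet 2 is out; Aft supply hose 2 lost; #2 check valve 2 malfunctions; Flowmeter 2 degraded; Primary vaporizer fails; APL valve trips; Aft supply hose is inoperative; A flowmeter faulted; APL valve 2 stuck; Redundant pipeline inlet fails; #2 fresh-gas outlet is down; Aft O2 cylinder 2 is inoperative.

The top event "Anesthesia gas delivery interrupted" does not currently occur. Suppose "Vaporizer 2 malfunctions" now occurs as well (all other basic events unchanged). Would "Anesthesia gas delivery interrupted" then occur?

Counterfactual: set "Vaporizer 2 malfunctions" to occurred.
Vaporizer chain unavailable [OR]: Aft check valve is down=occurs, #2 fresh-gas outlet is down=not → at least one input occurs → occurs.
Pipeline path lost [AND]: Vaporizer chain unavailable=occurs, Aft supply hose is inoperative=not → not all inputs occur → does not occur.
Scavenge line fails [AND]: A flowmeter faulted=not, Pipeline path lost=not, APL valve trips=not → not all inputs occur → does not occur.
O2 supply inoperative [AND]: Primary vaporizer fails=not, Standby O2 cylinder lost=occurs, Redundant pipeline inlet fails=not, #3 pressure regulator degraded=occurs → not all inputs occur → does not occur.
Cylinder backup fails [OR]: O2 supply inoperative=not, Standby CO2 absorber degraded=not → no input occurs → does not occur.
Breathing circuit down [OR]: Flowmeter 2 degraded=not, #2 check valve 2 malfunctions=not, B fresh-gas outlet 2 is out=not → no input occurs → does not occur.
Vaporizer chain 2 down [OR]: Aft supply hose 2 lost=not, APL valve 2 stuck=not → no input occurs → does not occur.
Pipeline path 2 unavailable [OR]: Breathing circuit down=not, Vaporizer chain 2 down=not, Vaporizer 2 malfunctions=occurs → at least one input occurs → occurs.
Anesthesia gas delivery interrupted [OR]: Scavenge line fails=not, Cylinder backup fails=not, Pipeline path 2 unavailable=occurs, Aft O2 cylinder 2 is inoperative=not → at least one input occurs → occurs.

Yes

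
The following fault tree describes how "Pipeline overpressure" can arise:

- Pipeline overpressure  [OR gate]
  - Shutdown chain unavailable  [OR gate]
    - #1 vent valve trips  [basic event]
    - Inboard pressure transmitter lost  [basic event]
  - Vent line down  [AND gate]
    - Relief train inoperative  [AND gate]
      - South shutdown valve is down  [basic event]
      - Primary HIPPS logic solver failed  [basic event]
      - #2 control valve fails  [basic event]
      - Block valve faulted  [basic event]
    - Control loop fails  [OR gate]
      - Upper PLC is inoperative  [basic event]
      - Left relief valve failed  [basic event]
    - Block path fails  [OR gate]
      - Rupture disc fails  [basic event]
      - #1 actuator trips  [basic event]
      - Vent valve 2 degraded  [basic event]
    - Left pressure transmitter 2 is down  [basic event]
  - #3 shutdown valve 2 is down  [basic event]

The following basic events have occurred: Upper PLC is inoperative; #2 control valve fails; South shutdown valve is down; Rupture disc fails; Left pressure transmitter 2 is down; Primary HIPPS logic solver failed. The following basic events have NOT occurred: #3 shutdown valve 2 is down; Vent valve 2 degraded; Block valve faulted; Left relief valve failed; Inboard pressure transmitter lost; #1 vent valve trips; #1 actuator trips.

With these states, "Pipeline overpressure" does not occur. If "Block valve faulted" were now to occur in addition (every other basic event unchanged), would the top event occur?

Counterfactual: set "Block valve faulted" to occurred.
Shutdown chain unavailable [OR]: #1 vent valve trips=not, Inboard pressure transmitter lost=not → no input occurs → does not occur.
Relief train inoperative [AND]: South shutdown valve is down=occurs, Primary HIPPS logic solver failed=occurs, #2 control valve fails=occurs, Block valve faulted=occurs → all inputs occur → occurs.
Control loop fails [OR]: Upper PLC is inoperative=occurs, Left relief valve failed=not → at least one input occurs → occurs.
Block path fails [OR]: Rupture disc fails=occurs, #1 actuator trips=not, Vent valve 2 degraded=not → at least one input occurs → occurs.
Vent line down [AND]: Relief train inoperative=occurs, Control loop fails=occurs, Block path fails=occurs, Left pressure transmitter 2 is down=occurs → all inputs occur → occurs.
Pipeline overpressure [OR]: Shutdown chain unavailable=not, Vent line down=occurs, #3 shutdown valve 2 is down=not → at least one input occurs → occurs.

Yes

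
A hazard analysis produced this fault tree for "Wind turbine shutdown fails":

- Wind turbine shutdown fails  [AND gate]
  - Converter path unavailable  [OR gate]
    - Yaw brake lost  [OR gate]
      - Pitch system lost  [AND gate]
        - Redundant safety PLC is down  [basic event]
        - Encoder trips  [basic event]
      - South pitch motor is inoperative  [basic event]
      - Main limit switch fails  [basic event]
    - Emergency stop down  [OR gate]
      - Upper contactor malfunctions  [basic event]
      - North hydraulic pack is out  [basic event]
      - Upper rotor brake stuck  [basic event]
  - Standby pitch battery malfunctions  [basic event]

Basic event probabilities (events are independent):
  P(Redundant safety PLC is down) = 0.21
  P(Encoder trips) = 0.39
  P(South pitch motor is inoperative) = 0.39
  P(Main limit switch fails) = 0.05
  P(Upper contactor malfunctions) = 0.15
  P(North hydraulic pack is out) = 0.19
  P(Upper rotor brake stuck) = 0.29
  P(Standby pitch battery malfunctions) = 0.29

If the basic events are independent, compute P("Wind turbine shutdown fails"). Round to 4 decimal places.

P(Pitch system lost) [AND] = 0.21 × 0.39 = 0.081900
P(Yaw brake lost) [OR] = 1 − (1−0.081900) × (1−0.39) × (1−0.05) = 0.467961
P(Emergency stop down) [OR] = 1 − (1−0.15) × (1−0.19) × (1−0.29) = 0.511165
P(Converter path unavailable) [OR] = 1 − (1−0.467961) × (1−0.511165) = 0.739921
P(Wind turbine shutdown fails) [AND] = 0.739921 × 0.29 = 0.214577
Rounded to 4 decimal places: P(Wind turbine shutdown fails) ≈ 0.2146.

0.2146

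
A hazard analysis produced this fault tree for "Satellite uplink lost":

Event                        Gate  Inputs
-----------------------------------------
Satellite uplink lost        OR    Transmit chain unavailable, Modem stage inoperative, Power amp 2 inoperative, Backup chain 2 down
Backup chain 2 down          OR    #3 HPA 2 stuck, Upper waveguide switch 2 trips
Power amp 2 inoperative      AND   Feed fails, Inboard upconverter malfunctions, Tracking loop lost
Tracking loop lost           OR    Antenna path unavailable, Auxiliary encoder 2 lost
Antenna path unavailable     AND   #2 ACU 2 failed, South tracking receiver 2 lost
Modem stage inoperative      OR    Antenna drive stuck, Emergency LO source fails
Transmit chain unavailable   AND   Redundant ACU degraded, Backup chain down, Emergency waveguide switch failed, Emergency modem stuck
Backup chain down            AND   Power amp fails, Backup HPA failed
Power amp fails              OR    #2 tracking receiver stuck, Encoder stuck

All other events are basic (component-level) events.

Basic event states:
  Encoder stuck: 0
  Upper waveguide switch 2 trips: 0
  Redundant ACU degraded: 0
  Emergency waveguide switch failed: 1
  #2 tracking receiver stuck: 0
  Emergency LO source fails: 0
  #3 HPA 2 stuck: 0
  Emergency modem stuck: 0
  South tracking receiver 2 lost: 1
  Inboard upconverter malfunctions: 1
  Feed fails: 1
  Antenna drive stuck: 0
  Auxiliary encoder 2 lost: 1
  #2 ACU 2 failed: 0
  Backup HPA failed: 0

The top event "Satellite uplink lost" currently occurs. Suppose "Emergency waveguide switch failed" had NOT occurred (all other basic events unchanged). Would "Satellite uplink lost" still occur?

Counterfactual: set "Emergency waveguide switch failed" to not occurred.
Power amp fails [OR]: #2 tracking receiver stuck=not, Encoder stuck=not → no input occurs → does not occur.
Backup chain down [AND]: Power amp fails=not, Backup HPA failed=not → not all inputs occur → does not occur.
Transmit chain unavailable [AND]: Redundant ACU degraded=not, Backup chain down=not, Emergency waveguide switch failed=not, Emergency modem stuck=not → not all inputs occur → does not occur.
Modem stage inoperative [OR]: Antenna drive stuck=not, Emergency LO source fails=not → no input occurs → does not occur.
Antenna path unavailable [AND]: #2 ACU 2 failed=not, South tracking receiver 2 lost=occurs → not all inputs occur → does not occur.
Tracking loop lost [OR]: Antenna path unavailable=not, Auxiliary encoder 2 lost=occurs → at least one input occurs → occurs.
Power amp 2 inoperative [AND]: Feed fails=occurs, Inboard upconverter malfunctions=occurs, Tracking loop lost=occurs → all inputs occur → occurs.
Backup chain 2 down [OR]: #3 HPA 2 stuck=not, Upper waveguide switch 2 trips=not → no input occurs → does not occur.
Satellite uplink lost [OR]: Transmit chain unavailable=not, Modem stage inoperative=not, Power amp 2 inoperative=occurs, Backup chain 2 down=not → at least one input occurs → occurs.

Yes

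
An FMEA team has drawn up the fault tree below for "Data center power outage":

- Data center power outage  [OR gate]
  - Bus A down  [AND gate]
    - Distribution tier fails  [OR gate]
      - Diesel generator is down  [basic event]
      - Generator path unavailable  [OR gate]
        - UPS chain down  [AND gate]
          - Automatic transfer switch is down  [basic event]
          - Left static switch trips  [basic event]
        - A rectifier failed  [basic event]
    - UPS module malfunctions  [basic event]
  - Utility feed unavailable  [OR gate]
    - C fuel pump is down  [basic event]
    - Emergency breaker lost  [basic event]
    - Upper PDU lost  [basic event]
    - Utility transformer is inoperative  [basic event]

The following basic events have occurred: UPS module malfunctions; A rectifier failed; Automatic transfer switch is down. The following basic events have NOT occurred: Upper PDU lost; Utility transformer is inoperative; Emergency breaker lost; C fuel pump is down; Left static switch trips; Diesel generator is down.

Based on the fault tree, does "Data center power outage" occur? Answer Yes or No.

UPS chain down [AND]: Automatic transfer switch is down=occurs, Left static switch trips=not → not all inputs occur → does not occur.
Generator path unavailable [OR]: UPS chain down=not, A rectifier failed=occurs → at least one input occurs → occurs.
Distribution tier fails [OR]: Diesel generator is down=not, Generator path unavailable=occurs → at least one input occurs → occurs.
Bus A down [AND]: Distribution tier fails=occurs, UPS module malfunctions=occurs → all inputs occur → occurs.
Utility feed unavailable [OR]: C fuel pump is down=not, Emergency breaker lost=not, Upper PDU lost=not, Utility transformer is inoperative=not → no input occurs → does not occur.
Data center power outage [OR]: Bus A down=occurs, Utility feed unavailable=not → at least one input occurs → occurs.

Yes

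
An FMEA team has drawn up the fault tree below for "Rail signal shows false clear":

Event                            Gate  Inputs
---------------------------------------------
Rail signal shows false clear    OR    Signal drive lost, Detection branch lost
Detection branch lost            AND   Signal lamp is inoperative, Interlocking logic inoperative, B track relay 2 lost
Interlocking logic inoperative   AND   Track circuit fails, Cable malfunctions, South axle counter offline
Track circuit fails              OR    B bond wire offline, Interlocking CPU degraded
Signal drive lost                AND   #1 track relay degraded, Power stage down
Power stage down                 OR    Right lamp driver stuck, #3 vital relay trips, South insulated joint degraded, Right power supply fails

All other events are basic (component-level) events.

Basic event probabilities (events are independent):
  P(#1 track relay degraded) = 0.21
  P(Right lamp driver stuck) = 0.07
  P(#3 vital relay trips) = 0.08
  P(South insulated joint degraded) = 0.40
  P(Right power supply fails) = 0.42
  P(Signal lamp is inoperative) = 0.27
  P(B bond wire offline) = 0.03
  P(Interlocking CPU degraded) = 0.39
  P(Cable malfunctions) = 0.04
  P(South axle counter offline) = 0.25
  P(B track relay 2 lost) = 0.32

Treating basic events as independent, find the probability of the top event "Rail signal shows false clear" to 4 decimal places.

0.1478

P(Power stage down) [OR] = 1 − (1−0.07) × (1−0.08) × (1−0.40) × (1−0.42) = 0.702251
P(Signal drive lost) [AND] = 0.21 × 0.702251 = 0.147473
P(Track circuit fails) [OR] = 1 − (1−0.03) × (1−0.39) = 0.408300
P(Interlocking logic inoperative) [AND] = 0.408300 × 0.04 × 0.25 = 0.004083
P(Detection branch lost) [AND] = 0.27 × 0.004083 × 0.32 = 0.000353
P(Rail signal shows false clear) [OR] = 1 − (1−0.147473) × (1−0.000353) = 0.147774
Rounded to 4 decimal places: P(Rail signal shows false clear) ≈ 0.1478.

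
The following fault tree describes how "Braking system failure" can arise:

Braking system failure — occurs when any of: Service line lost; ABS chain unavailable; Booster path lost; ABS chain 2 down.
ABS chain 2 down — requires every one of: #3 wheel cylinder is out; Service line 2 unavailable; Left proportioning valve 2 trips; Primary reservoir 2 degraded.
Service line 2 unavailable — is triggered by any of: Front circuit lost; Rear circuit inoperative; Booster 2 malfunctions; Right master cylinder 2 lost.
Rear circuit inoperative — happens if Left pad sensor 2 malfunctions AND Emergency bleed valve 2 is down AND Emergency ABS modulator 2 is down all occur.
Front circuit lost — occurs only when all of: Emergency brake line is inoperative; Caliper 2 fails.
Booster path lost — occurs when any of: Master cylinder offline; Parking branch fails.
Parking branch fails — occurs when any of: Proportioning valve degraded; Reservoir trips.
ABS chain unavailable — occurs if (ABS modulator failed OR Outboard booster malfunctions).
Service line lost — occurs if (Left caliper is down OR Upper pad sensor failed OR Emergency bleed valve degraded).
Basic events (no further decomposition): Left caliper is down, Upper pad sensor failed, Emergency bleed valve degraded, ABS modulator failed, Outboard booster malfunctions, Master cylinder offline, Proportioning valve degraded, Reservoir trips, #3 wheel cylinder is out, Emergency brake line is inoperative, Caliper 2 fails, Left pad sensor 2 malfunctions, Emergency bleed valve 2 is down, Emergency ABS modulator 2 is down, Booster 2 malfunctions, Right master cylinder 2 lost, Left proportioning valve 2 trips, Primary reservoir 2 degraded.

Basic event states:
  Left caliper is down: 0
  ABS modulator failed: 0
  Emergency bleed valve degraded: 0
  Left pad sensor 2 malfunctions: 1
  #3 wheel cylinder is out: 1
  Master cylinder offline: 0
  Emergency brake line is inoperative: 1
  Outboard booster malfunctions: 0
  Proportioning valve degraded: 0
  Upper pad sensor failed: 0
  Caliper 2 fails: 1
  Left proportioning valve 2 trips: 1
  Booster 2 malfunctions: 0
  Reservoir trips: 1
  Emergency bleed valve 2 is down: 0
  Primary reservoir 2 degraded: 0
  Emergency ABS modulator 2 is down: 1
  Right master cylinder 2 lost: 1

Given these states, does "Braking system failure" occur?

Yes

Service line lost [OR]: Left caliper is down=not, Upper pad sensor failed=not, Emergency bleed valve degraded=not → no input occurs → does not occur.
ABS chain unavailable [OR]: ABS modulator failed=not, Outboard booster malfunctions=not → no input occurs → does not occur.
Parking branch fails [OR]: Proportioning valve degraded=not, Reservoir trips=occurs → at least one input occurs → occurs.
Booster path lost [OR]: Master cylinder offline=not, Parking branch fails=occurs → at least one input occurs → occurs.
Front circuit lost [AND]: Emergency brake line is inoperative=occurs, Caliper 2 fails=occurs → all inputs occur → occurs.
Rear circuit inoperative [AND]: Left pad sensor 2 malfunctions=occurs, Emergency bleed valve 2 is down=not, Emergency ABS modulator 2 is down=occurs → not all inputs occur → does not occur.
Service line 2 unavailable [OR]: Front circuit lost=occurs, Rear circuit inoperative=not, Booster 2 malfunctions=not, Right master cylinder 2 lost=occurs → at least one input occurs → occurs.
ABS chain 2 down [AND]: #3 wheel cylinder is out=occurs, Service line 2 unavailable=occurs, Left proportioning valve 2 trips=occurs, Primary reservoir 2 degraded=not → not all inputs occur → does not occur.
Braking system failure [OR]: Service line lost=not, ABS chain unavailable=not, Booster path lost=occurs, ABS chain 2 down=not → at least one input occurs → occurs.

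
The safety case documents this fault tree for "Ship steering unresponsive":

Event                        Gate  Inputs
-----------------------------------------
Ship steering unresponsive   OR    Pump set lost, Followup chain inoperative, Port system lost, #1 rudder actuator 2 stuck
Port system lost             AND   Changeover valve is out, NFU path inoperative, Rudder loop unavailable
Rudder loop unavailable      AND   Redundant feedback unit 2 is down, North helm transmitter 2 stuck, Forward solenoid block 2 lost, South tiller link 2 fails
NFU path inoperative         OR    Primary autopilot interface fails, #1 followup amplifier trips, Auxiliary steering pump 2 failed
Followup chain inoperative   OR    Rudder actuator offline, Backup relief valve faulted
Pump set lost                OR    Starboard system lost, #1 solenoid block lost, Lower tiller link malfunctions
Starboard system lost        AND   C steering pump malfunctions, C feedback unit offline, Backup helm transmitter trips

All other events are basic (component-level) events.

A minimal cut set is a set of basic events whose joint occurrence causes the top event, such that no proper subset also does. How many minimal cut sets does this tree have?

9

Starboard system lost [AND]: one cut set from each child combined → 1 × 1 × 1 = 1 cut set(s).
Pump set lost [OR]: union of children's cut sets → 3 cut set(s).
Followup chain inoperative [OR]: union of children's cut sets → 2 cut set(s).
NFU path inoperative [OR]: union of children's cut sets → 3 cut set(s).
Rudder loop unavailable [AND]: one cut set from each child combined → 1 × 1 × 1 × 1 = 1 cut set(s).
Port system lost [AND]: one cut set from each child combined → 1 × 3 × 1 = 3 cut set(s).
Ship steering unresponsive [OR]: union of children's cut sets → 9 cut set(s).
Minimal cut sets: {Backup helm transmitter trips, C feedback unit offline, C steering pump malfunctions}; {#1 solenoid block lost}; {Lower tiller link malfunctions}; {Rudder actuator offline}; {Backup relief valve faulted}; {Changeover valve is out, Forward solenoid block 2 lost, North helm transmitter 2 stuck, Primary autopilot interface fails, Redundant feedback unit 2 is down, South tiller link 2 fails}; {#1 followup amplifier trips, Changeover valve is out, Forward solenoid block 2 lost, North helm transmitter 2 stuck, Redundant feedback unit 2 is down, South tiller link 2 fails}; {Auxiliary steering pump 2 failed, Changeover valve is out, Forward solenoid block 2 lost, North helm transmitter 2 stuck, Redundant feedback unit 2 is down, South tiller link 2 fails}; {#1 rudder actuator 2 stuck}.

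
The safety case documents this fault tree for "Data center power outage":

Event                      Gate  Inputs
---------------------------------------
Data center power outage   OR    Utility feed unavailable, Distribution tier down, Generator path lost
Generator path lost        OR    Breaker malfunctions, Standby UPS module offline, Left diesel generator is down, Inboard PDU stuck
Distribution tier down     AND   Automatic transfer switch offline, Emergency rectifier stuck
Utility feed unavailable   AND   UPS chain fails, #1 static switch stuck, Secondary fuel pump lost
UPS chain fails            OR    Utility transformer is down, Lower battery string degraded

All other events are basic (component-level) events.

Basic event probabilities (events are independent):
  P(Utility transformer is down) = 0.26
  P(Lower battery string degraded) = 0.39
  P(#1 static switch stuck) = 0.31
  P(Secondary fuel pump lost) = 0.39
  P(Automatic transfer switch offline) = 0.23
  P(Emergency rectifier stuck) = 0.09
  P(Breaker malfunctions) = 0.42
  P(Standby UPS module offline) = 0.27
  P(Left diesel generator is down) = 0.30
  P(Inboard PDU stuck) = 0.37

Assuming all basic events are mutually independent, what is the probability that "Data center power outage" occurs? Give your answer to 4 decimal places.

0.8293

P(UPS chain fails) [OR] = 1 − (1−0.26) × (1−0.39) = 0.548600
P(Utility feed unavailable) [AND] = 0.548600 × 0.31 × 0.39 = 0.066326
P(Distribution tier down) [AND] = 0.23 × 0.09 = 0.020700
P(Generator path lost) [OR] = 1 − (1−0.42) × (1−0.27) × (1−0.30) × (1−0.37) = 0.813281
P(Data center power outage) [OR] = 1 − (1−0.066326) × (1−0.020700) × (1−0.813281) = 0.829274
Rounded to 4 decimal places: P(Data center power outage) ≈ 0.8293.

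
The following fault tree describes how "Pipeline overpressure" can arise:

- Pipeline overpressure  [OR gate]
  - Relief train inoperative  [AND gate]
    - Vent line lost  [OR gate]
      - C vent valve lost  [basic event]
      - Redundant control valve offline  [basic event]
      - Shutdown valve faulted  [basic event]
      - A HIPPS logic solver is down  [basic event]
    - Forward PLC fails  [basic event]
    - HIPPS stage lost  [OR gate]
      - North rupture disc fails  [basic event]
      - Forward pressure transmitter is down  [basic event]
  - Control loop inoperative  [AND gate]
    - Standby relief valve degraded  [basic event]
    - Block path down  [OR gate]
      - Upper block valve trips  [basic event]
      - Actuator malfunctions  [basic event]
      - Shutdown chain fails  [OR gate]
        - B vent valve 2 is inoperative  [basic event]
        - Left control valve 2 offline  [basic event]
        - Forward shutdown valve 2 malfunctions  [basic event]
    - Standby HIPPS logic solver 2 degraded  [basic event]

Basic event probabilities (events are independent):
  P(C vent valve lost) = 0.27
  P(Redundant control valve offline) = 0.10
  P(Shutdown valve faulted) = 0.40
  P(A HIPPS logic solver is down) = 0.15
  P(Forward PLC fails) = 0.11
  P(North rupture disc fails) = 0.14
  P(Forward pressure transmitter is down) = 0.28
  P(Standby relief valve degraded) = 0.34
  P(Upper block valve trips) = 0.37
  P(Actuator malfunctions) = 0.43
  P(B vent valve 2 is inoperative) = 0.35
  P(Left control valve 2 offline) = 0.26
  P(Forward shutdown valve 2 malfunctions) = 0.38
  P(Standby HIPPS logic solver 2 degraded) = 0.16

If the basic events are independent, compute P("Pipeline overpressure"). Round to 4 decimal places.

0.0751

P(Vent line lost) [OR] = 1 − (1−0.27) × (1−0.10) × (1−0.40) × (1−0.15) = 0.664930
P(HIPPS stage lost) [OR] = 1 − (1−0.14) × (1−0.28) = 0.380800
P(Relief train inoperative) [AND] = 0.664930 × 0.11 × 0.380800 = 0.027853
P(Shutdown chain fails) [OR] = 1 − (1−0.35) × (1−0.26) × (1−0.38) = 0.701780
P(Block path down) [OR] = 1 − (1−0.37) × (1−0.43) × (1−0.701780) = 0.892909
P(Control loop inoperative) [AND] = 0.34 × 0.892909 × 0.16 = 0.048574
P(Pipeline overpressure) [OR] = 1 − (1−0.027853) × (1−0.048574) = 0.075074
Rounded to 4 decimal places: P(Pipeline overpressure) ≈ 0.0751.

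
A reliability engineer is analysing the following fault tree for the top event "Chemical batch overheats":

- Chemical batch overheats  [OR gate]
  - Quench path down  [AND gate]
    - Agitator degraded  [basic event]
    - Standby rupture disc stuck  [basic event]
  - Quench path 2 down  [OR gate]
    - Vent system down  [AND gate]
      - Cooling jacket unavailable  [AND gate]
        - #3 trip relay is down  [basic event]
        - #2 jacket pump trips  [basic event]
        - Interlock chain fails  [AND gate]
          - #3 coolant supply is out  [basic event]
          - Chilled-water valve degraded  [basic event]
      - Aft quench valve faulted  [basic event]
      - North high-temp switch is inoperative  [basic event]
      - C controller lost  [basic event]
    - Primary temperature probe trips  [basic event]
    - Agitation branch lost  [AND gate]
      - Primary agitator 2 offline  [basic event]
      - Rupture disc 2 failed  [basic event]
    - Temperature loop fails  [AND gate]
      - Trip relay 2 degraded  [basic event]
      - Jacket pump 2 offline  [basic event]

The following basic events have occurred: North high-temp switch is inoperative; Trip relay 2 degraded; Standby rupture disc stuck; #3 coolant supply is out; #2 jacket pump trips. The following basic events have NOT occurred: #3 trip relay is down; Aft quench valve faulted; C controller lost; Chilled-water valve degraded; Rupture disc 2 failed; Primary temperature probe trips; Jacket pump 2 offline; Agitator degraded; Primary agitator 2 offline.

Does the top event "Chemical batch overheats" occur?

No

Quench path down [AND]: Agitator degraded=not, Standby rupture disc stuck=occurs → not all inputs occur → does not occur.
Interlock chain fails [AND]: #3 coolant supply is out=occurs, Chilled-water valve degraded=not → not all inputs occur → does not occur.
Cooling jacket unavailable [AND]: #3 trip relay is down=not, #2 jacket pump trips=occurs, Interlock chain fails=not → not all inputs occur → does not occur.
Vent system down [AND]: Cooling jacket unavailable=not, Aft quench valve faulted=not, North high-temp switch is inoperative=occurs, C controller lost=not → not all inputs occur → does not occur.
Agitation branch lost [AND]: Primary agitator 2 offline=not, Rupture disc 2 failed=not → not all inputs occur → does not occur.
Temperature loop fails [AND]: Trip relay 2 degraded=occurs, Jacket pump 2 offline=not → not all inputs occur → does not occur.
Quench path 2 down [OR]: Vent system down=not, Primary temperature probe trips=not, Agitation branch lost=not, Temperature loop fails=not → no input occurs → does not occur.
Chemical batch overheats [OR]: Quench path down=not, Quench path 2 down=not → no input occurs → does not occur.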